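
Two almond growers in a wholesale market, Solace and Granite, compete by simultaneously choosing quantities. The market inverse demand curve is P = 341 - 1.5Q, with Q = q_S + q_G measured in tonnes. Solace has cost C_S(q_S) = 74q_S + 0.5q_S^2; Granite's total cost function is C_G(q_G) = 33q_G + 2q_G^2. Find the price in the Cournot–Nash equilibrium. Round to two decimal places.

Solace's profit: π_S = (341 - 1.5Q)q_S - (74q_S + (1/2)q_S²). Setting ∂π_S/∂q_S = 0: 267 - 4q_S - (3/2)(q_G) = 0.
Granite's profit: π_G = (341 - 1.5Q)q_G - (33q_G + 2q_G²). Setting ∂π_G/∂q_G = 0: 308 - 7q_G - (3/2)(q_S) = 0.
So q_S = (267 - (3/2)q_G)/4 and q_G = (308 - (3/2)q_S)/7.
Substituting one into the other gives q_S = 54.6408 and q_G = 32.2913.
Total output Q = 86.9320, so price P = 341 - (3/2)·86.9320 = 210.6019.

210.60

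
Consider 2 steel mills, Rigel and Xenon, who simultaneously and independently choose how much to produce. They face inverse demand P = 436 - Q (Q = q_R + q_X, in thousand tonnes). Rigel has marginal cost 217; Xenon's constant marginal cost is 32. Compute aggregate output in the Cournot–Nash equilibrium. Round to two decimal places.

207.67

Rigel's profit: π_R = (436 - Q)q_R - (217q_R). Setting ∂π_R/∂q_R = 0: 219 - 2q_R - (q_X) = 0.
Xenon's profit: π_X = (436 - Q)q_X - (32q_X). Setting ∂π_X/∂q_X = 0: 404 - 2q_X - (q_R) = 0.
So q_R = (219 - q_X)/2 and q_X = (404 - q_R)/2.
Solving the pair: q_R = 34/3, q_X = 589/3.
Total output Q = 34/3 + 589/3 = 623/3.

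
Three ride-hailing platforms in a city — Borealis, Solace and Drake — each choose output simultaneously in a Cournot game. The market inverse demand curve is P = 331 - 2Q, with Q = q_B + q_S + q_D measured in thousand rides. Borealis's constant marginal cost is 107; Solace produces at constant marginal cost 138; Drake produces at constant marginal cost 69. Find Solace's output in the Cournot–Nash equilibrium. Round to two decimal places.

11.63

Borealis's profit: π_B = (331 - 2Q)q_B - (107q_B). Setting ∂π_B/∂q_B = 0: 224 - 4q_B - 2(q_S + q_D) = 0.
Solace's first-order condition: 193 - 4q_S - 2(q_B + q_D) = 0.
Drake's profit: π_D = (331 - 2Q)q_D - (69q_D). Setting ∂π_D/∂q_D = 0: 262 - 4q_D - 2(q_B + q_S) = 0.
Adding the 3 conditions: 679 − 4Q − 4Q = 0, i.e. Q = 679/8.
Back-substituting: q_B = (224 − 679/4)/2 = 217/8, q_S = (193 − 679/4)/2 = 93/8, q_D = (262 − 679/4)/2 = 369/8.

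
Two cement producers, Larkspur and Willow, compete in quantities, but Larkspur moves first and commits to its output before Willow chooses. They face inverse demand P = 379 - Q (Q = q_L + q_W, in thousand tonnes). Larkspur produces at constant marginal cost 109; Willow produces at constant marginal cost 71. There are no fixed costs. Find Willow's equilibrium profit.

9216

The follower Willow best-responds to any q_L: π_W = (379 - Q)q_W - 71q_W.
∂π_W/∂q_W = 308 - q_L - 2q_W = 0 gives the reaction function q_W = (308 - q_L)/2.
The leader anticipates this reaction. Substituting into P = 379 - Q gives P = 225 - (1/2)q_L, so π_L = (225 - (1/2)q_L)q_L - 109q_L.
The leader's first-order condition 116 - q_L = 0 yields q_L = 116.
Then q_W = (308 - 116)/2 = 96.
Price P = 379 - 212 = 167.
Willow's profit: (167 - 71)·96 = 9216.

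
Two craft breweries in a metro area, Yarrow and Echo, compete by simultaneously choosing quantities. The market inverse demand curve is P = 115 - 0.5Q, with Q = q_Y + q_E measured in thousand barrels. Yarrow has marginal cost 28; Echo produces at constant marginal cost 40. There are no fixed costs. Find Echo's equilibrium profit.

882

Yarrow's profit: π_Y = (115 - 0.5Q)q_Y - (28q_Y). Setting ∂π_Y/∂q_Y = 0: 87 - q_Y - (1/2)(q_E) = 0.
Echo's profit: π_E = (115 - 0.5Q)q_E - (40q_E). Setting ∂π_E/∂q_E = 0: 75 - q_E - (1/2)(q_Y) = 0.
So q_Y = (87 - (1/2)q_E) and q_E = (75 - (1/2)q_Y).
Substituting one into the other gives q_Y = 66 and q_E = 42.
Price P = 115 - (1/2)·108 = 61.
Echo's profit: (61 - 40)·42 = 882.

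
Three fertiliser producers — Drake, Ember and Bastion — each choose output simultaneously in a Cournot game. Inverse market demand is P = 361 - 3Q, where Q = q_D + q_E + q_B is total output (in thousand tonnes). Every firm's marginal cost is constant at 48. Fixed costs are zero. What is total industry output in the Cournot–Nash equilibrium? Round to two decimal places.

Each firm earns π_i = (361 - 3Q)q_i - 48q_i.
Setting ∂π_i/∂q_i = 0 with rivals' quantities fixed: 313 - 6q_i - 3·Σ_{j≠i} q_j = 0.
With identical firms every q_j equals q_i, so Σ_{j≠i} q_j = 2q_i and 313 = 12q_i, giving q_i = 313/12.
Total output Q = 313/12 + 313/12 + 313/12 = 313/4.

78.25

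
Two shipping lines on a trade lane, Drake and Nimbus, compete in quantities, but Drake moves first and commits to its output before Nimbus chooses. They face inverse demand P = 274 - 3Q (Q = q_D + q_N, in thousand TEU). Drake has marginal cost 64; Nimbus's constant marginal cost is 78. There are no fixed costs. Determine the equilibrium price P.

Solve by backward induction. Given q_D, the follower Nimbus maximises π_N = (274 - 3q_D - 3q_N)q_N - 78q_N.
Follower FOC: 196 - 3q_D - 6q_N = 0, so q_N(q_D) = (196 - 3q_D)/6.
The leader anticipates this reaction. Substituting into P = 274 - 3Q gives P = 176 - (3/2)q_D, so π_D = (176 - (3/2)q_D)q_D - 64q_D.
Leader FOC: 112 - 3q_D = 0, so q_D = 112/3.
Then q_N = (196 - 3·(112/3))/6 = 14.
Total output Q = 154/3, so price P = 274 - 3·(154/3) = 120.

120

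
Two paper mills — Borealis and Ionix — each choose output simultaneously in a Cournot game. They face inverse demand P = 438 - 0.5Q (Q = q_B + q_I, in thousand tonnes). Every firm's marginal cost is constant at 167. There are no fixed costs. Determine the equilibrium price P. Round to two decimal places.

Each firm earns π_i = (438 - 0.5Q)q_i - 167q_i.
First-order condition (treating rivals' output as given): 271 - q_i - (1/2)q_j = 0.
With identical firms every q_j equals q_i, so q_j = q_i and 271 = (3/2)q_i, giving q_i = 542/3.
Total output Q = 1084/3, so price P = 438 - (1/2)·(1084/3) = 772/3.

257.33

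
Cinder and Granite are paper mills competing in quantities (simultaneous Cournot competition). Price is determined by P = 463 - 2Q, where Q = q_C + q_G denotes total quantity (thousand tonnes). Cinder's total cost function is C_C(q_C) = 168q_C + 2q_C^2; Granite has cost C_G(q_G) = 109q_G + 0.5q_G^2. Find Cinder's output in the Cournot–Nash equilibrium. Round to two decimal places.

Cinder's profit: π_C = (463 - 2Q)q_C - (168q_C + 2q_C²). Setting ∂π_C/∂q_C = 0: 295 - 8q_C - 2(q_G) = 0.
Granite's first-order condition: 354 - 5q_G - 2(q_C) = 0.
Rearranging gives the reaction functions q_C = (295 - 2q_G)/8 and q_G = (354 - 2q_C)/5.
Substituting one into the other gives q_C = 767/36 and q_G = 1121/18.

21.31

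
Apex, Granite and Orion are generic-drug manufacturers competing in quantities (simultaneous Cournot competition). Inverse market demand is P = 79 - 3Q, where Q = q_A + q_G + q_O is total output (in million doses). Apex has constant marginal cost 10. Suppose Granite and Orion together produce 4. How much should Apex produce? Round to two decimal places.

With rivals' combined output fixed at 4, Apex's profit is π_A = (79 - 3·4 - 3q_A)q_A - (10q_A) = (67 - 3q_A)q_A - (10q_A).
∂π_A/∂q_A = 57 - 6q_A = 0, so q_A = 19/2.

9.50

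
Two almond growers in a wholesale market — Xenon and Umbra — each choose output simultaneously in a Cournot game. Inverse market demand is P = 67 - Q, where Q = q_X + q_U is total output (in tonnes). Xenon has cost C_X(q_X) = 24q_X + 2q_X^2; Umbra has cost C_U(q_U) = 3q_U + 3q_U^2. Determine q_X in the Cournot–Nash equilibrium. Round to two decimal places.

5.96

Xenon's profit: π_X = (67 - Q)q_X - (24q_X + 2q_X²). Setting ∂π_X/∂q_X = 0: 43 - 6q_X - (q_U) = 0.
Umbra's first-order condition: 64 - 8q_U - (q_X) = 0.
Best responses: q_X = (43 - q_U)/6, q_U = (64 - q_X)/8.
Solving the pair: q_X = 280/47, q_U = 341/47.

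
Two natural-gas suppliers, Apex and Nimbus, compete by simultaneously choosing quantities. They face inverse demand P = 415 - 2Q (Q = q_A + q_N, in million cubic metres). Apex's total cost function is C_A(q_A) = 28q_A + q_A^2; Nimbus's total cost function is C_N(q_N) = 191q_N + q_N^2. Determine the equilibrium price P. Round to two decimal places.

262.25

Apex's profit: π_A = (415 - 2Q)q_A - (28q_A + q_A²). Setting ∂π_A/∂q_A = 0: 387 - 6q_A - 2(q_N) = 0.
Nimbus's first-order condition: 224 - 6q_N - 2(q_A) = 0.
So q_A = (387 - 2q_N)/6 and q_N = (224 - 2q_A)/6.
Solving the pair: q_A = 937/16, q_N = 285/16.
Total output Q = 611/8, so price P = 415 - 2·(611/8) = 1049/4.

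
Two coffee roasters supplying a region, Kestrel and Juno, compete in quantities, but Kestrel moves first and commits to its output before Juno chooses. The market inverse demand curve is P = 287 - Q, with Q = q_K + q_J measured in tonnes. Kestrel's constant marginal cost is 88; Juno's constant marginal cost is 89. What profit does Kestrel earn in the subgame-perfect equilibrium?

The follower Juno best-responds to any q_K: π_J = (287 - Q)q_J - 89q_J.
Setting the follower's marginal profit to zero, 198 - q_K - 2q_J = 0, i.e. q_J = (198 - q_K)/2.
Kestrel substitutes q_J(q_K) into its own profit: π_K = q_K(287 - q_K - (198 - q_K)/2) - 88q_K = (188 - (1/2)q_K)q_K - 88q_K.
The leader's first-order condition 100 - q_K = 0 yields q_K = 100.
Then q_J = (198 - 100)/2 = 49.
Price P = 287 - 149 = 138.
Kestrel's profit: (138 - 88)·100 = 5000.

5000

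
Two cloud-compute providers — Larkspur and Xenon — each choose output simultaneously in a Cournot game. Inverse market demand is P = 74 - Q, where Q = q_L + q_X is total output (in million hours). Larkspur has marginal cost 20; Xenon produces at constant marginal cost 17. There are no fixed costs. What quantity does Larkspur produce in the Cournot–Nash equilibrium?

Larkspur's profit: π_L = (74 - Q)q_L - (20q_L). Setting ∂π_L/∂q_L = 0: 54 - 2q_L - (q_X) = 0.
Xenon's profit: π_X = (74 - Q)q_X - (17q_X). Setting ∂π_X/∂q_X = 0: 57 - 2q_X - (q_L) = 0.
Best responses: q_L = (54 - q_X)/2, q_X = (57 - q_L)/2.
Substituting one into the other gives q_L = 17 and q_X = 20.

17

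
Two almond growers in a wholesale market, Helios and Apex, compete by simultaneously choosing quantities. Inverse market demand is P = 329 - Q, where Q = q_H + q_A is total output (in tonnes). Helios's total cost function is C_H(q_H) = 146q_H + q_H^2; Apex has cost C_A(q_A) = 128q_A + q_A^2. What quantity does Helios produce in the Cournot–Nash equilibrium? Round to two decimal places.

Helios's profit: π_H = (329 - Q)q_H - (146q_H + q_H²). Setting ∂π_H/∂q_H = 0: 183 - 4q_H - (q_A) = 0.
Apex's first-order condition: 201 - 4q_A - (q_H) = 0.
Rearranging gives the reaction functions q_H = (183 - q_A)/4 and q_A = (201 - q_H)/4.
Substituting one into the other gives q_H = 177/5 and q_A = 207/5.

35.40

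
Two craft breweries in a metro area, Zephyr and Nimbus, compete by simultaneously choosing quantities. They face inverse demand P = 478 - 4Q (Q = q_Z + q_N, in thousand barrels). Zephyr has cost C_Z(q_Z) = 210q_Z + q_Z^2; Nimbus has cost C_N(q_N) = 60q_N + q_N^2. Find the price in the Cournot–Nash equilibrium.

Zephyr's profit: π_Z = (478 - 4Q)q_Z - (210q_Z + q_Z²). Setting ∂π_Z/∂q_Z = 0: 268 - 10q_Z - 4(q_N) = 0.
Nimbus's first-order condition: 418 - 10q_N - 4(q_Z) = 0.
So q_Z = (268 - 4q_N)/10 and q_N = (418 - 4q_Z)/10.
Substituting one into the other gives q_Z = 12 and q_N = 37.
Total output Q = 49, so price P = 478 - 4·49 = 282.

282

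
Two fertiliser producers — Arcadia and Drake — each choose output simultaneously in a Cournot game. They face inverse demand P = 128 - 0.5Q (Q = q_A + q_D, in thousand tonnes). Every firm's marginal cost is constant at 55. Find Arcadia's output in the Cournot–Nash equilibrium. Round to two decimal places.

48.67

A representative firm's profit is π_i = q_i(128 - 0.5Q) - 55q_i.
First-order condition (treating rivals' output as given): 73 - q_i - (1/2)q_j = 0.
With identical firms every q_j equals q_i, so q_j = q_i and 73 = (3/2)q_i, giving q_i = 146/3.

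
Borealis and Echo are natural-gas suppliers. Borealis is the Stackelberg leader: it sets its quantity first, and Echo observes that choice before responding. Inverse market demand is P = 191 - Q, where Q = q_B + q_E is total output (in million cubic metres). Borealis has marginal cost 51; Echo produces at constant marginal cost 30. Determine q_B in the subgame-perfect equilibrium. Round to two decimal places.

Solve by backward induction. Given q_B, the follower Echo maximises π_E = (191 - q_B - q_E)q_E - 30q_E.
∂π_E/∂q_E = 161 - q_B - 2q_E = 0 gives the reaction function q_E = (161 - q_B)/2.
The leader anticipates this reaction. Substituting into P = 191 - Q gives P = 221/2 - (1/2)q_B, so π_B = (221/2 - (1/2)q_B)q_B - 51q_B.
The leader's first-order condition 119/2 - q_B = 0 yields q_B = 119/2.
Then q_E = (161 - 119/2)/2 = 203/4.

59.50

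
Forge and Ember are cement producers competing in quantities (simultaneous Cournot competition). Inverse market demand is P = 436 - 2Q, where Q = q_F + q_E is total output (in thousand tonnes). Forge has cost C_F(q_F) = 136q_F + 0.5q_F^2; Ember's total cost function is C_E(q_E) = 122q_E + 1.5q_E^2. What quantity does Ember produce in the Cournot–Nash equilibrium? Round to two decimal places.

31.29

Forge's profit: π_F = (436 - 2Q)q_F - (136q_F + (1/2)q_F²). Setting ∂π_F/∂q_F = 0: 300 - 5q_F - 2(q_E) = 0.
Ember's profit: π_E = (436 - 2Q)q_E - (122q_E + (3/2)q_E²). Setting ∂π_E/∂q_E = 0: 314 - 7q_E - 2(q_F) = 0.
Rearranging gives the reaction functions q_F = (300 - 2q_E)/5 and q_E = (314 - 2q_F)/7.
Solving the pair: q_F = 1472/31, q_E = 970/31.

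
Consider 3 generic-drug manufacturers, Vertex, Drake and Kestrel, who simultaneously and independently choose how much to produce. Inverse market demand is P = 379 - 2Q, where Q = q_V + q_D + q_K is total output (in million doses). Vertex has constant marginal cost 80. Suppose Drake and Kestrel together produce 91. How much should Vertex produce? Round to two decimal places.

With rivals' combined output fixed at 91, Vertex's profit is π_V = (379 - 2·91 - 2q_V)q_V - (80q_V) = (197 - 2q_V)q_V - (80q_V).
∂π_V/∂q_V = 117 - 4q_V = 0, so q_V = 117/4.

29.25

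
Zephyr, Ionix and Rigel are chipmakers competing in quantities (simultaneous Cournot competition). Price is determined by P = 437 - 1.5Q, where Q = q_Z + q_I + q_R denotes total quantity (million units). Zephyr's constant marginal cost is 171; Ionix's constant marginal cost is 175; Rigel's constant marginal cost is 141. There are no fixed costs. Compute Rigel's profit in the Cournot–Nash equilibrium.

Zephyr's profit: π_Z = (437 - 1.5Q)q_Z - (171q_Z). Setting ∂π_Z/∂q_Z = 0: 266 - 3q_Z - (3/2)(q_I + q_R) = 0.
Ionix's profit: π_I = (437 - 1.5Q)q_I - (175q_I). Setting ∂π_I/∂q_I = 0: 262 - 3q_I - (3/2)(q_Z + q_R) = 0.
Rigel's profit: π_R = (437 - 1.5Q)q_R - (141q_R). Setting ∂π_R/∂q_R = 0: 296 - 3q_R - (3/2)(q_Z + q_I) = 0.
Adding the 3 first-order conditions: 824 − 6Q = 0, so Q = 412/3.
Back-substituting: q_Z = (266 − 206)/(3/2) = 40, q_I = (262 − 206)/(3/2) = 112/3, q_R = (296 − 206)/(3/2) = 60.
Price P = 437 - (3/2)·(412/3) = 231.
Rigel's profit: (231 - 141)·60 = 5400.

5400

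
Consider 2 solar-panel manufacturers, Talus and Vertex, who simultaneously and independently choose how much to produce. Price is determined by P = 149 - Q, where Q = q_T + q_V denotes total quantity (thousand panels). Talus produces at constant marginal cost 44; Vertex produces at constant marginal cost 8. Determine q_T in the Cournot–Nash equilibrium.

23

Talus's profit: π_T = (149 - Q)q_T - (44q_T). Setting ∂π_T/∂q_T = 0: 105 - 2q_T - (q_V) = 0.
Vertex's first-order condition: 141 - 2q_V - (q_T) = 0.
Rearranging gives the reaction functions q_T = (105 - q_V)/2 and q_V = (141 - q_T)/2.
Substituting one into the other gives q_T = 23 and q_V = 59.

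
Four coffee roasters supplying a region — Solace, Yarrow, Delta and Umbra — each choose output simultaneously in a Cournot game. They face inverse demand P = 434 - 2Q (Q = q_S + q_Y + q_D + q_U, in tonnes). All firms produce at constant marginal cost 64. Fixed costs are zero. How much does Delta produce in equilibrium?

37

Each firm earns π_i = (434 - 2Q)q_i - 64q_i.
Setting ∂π_i/∂q_i = 0 with rivals' quantities fixed: 370 - 4q_i - 2·Σ_{j≠i} q_j = 0.
By symmetry each firm produces the same amount; substituting Σ_{j≠i} q_j = 3q_i yields q_i = 370/10 = 37.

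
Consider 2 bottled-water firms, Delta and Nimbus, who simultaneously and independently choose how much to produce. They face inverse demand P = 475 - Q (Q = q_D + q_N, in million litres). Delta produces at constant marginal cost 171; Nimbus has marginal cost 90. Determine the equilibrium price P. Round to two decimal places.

245.33

Delta's profit: π_D = (475 - Q)q_D - (171q_D). Setting ∂π_D/∂q_D = 0: 304 - 2q_D - (q_N) = 0.
Nimbus's profit: π_N = (475 - Q)q_N - (90q_N). Setting ∂π_N/∂q_N = 0: 385 - 2q_N - (q_D) = 0.
So q_D = (304 - q_N)/2 and q_N = (385 - q_D)/2.
Solving the pair: q_D = 223/3, q_N = 466/3.
Total output Q = 689/3, so price P = 475 - 689/3 = 736/3.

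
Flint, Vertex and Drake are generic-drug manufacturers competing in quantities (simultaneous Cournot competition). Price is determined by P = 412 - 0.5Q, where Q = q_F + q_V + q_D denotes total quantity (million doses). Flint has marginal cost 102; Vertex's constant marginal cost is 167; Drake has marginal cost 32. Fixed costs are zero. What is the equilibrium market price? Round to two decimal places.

Flint's profit: π_F = (412 - 0.5Q)q_F - (102q_F). Setting ∂π_F/∂q_F = 0: 310 - q_F - (1/2)(q_V + q_D) = 0.
Vertex's first-order condition: 245 - q_V - (1/2)(q_F + q_D) = 0.
Drake's profit: π_D = (412 - 0.5Q)q_D - (32q_D). Setting ∂π_D/∂q_D = 0: 380 - q_D - (1/2)(q_F + q_V) = 0.
Adding the 3 first-order conditions: 935 − 2Q = 0, so Q = 935/2.
Back-substituting: q_F = (310 − 935/4)/(1/2) = 305/2, q_V = (245 − 935/4)/(1/2) = 45/2, q_D = (380 − 935/4)/(1/2) = 585/2.
Total output Q = 935/2, so price P = 412 - (1/2)·(935/2) = 713/4.

178.25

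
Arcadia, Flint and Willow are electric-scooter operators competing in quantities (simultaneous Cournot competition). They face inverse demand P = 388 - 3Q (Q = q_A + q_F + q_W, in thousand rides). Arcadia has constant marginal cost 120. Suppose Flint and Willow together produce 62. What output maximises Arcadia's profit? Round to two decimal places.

13.67

With rivals' combined output fixed at 62, Arcadia's profit is π_A = (388 - 3·62 - 3q_A)q_A - (120q_A) = (202 - 3q_A)q_A - (120q_A).
∂π_A/∂q_A = 82 - 6q_A = 0, so q_A = 41/3.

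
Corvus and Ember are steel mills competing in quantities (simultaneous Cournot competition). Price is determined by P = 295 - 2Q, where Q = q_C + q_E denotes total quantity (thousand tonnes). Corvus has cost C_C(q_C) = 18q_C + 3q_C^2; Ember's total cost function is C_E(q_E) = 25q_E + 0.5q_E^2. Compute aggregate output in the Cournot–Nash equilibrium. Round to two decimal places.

Corvus's profit: π_C = (295 - 2Q)q_C - (18q_C + 3q_C²). Setting ∂π_C/∂q_C = 0: 277 - 10q_C - 2(q_E) = 0.
Ember's profit: π_E = (295 - 2Q)q_E - (25q_E + (1/2)q_E²). Setting ∂π_E/∂q_E = 0: 270 - 5q_E - 2(q_C) = 0.
Best responses: q_C = (277 - 2q_E)/10, q_E = (270 - 2q_C)/5.
Solving the pair: q_C = 845/46, q_E = 1073/23.
Total output Q = 845/46 + 1073/23 = 65.0217.

65.02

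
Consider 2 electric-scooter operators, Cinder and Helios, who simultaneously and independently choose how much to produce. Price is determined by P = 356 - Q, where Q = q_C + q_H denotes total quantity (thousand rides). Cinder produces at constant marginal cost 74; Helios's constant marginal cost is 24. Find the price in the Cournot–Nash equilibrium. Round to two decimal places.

151.33

Cinder's profit: π_C = (356 - Q)q_C - (74q_C). Setting ∂π_C/∂q_C = 0: 282 - 2q_C - (q_H) = 0.
Helios's profit: π_H = (356 - Q)q_H - (24q_H). Setting ∂π_H/∂q_H = 0: 332 - 2q_H - (q_C) = 0.
Best responses: q_C = (282 - q_H)/2, q_H = (332 - q_C)/2.
Solving the pair: q_C = 232/3, q_H = 382/3.
Total output Q = 614/3, so price P = 356 - 614/3 = 454/3.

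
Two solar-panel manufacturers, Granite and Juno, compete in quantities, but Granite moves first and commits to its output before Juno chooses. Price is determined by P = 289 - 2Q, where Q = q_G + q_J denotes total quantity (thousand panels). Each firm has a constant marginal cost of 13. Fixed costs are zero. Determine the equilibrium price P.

82

Solve by backward induction. Given q_G, the follower Juno maximises π_J = (289 - 2q_G - 2q_J)q_J - 13q_J.
Follower FOC: 276 - 2q_G - 4q_J = 0, so q_J(q_G) = (276 - 2q_G)/4.
Granite substitutes q_J(q_G) into its own profit: π_G = q_G(289 - 2q_G - (276 - 2q_G)/2) - 13q_G = (151 - q_G)q_G - 13q_G.
Leader FOC: 138 - 2q_G = 0, so q_G = 69.
Then q_J = (276 - 2·69)/4 = 69/2.
Total output Q = 207/2, so price P = 289 - 2·(207/2) = 82.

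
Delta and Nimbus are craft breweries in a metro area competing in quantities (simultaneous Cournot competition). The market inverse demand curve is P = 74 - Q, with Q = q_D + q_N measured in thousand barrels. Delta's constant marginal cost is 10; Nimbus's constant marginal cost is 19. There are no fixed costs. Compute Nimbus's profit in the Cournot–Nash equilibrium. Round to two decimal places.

235.11

Delta's profit: π_D = (74 - Q)q_D - (10q_D). Setting ∂π_D/∂q_D = 0: 64 - 2q_D - (q_N) = 0.
Nimbus's profit: π_N = (74 - Q)q_N - (19q_N). Setting ∂π_N/∂q_N = 0: 55 - 2q_N - (q_D) = 0.
Rearranging gives the reaction functions q_D = (64 - q_N)/2 and q_N = (55 - q_D)/2.
Solving the pair: q_D = 73/3, q_N = 46/3.
Price P = 74 - 119/3 = 103/3.
Nimbus's profit: (103/3 - 19)·(46/3) = 235.1111.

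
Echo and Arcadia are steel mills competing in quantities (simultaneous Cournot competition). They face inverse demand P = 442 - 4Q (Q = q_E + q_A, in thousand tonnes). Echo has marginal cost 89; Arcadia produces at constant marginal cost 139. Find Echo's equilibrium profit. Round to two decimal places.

Echo's profit: π_E = (442 - 4Q)q_E - (89q_E). Setting ∂π_E/∂q_E = 0: 353 - 8q_E - 4(q_A) = 0.
Arcadia's first-order condition: 303 - 8q_A - 4(q_E) = 0.
Best responses: q_E = (353 - 4q_A)/8, q_A = (303 - 4q_E)/8.
Substituting one into the other gives q_E = 403/12 and q_A = 253/12.
Price P = 442 - 4·(164/3) = 670/3.
Echo's profit: (670/3 - 89)·(403/12) = 4511.3611.

4511.36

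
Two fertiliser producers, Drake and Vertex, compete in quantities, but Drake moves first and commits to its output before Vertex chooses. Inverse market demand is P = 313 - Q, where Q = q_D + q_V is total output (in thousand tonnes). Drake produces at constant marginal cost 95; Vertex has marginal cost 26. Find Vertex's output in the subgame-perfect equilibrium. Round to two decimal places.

The follower Vertex best-responds to any q_D: π_V = (313 - Q)q_V - 26q_V.
Follower FOC: 287 - q_D - 2q_V = 0, so q_V(q_D) = (287 - q_D)/2.
The leader anticipates this reaction. Substituting into P = 313 - Q gives P = 339/2 - (1/2)q_D, so π_D = (339/2 - (1/2)q_D)q_D - 95q_D.
Maximising: ∂π_D/∂q_D = 149/2 - q_D = 0, giving q_D = 149/2.
Then q_V = (287 - 149/2)/2 = 425/4.

106.25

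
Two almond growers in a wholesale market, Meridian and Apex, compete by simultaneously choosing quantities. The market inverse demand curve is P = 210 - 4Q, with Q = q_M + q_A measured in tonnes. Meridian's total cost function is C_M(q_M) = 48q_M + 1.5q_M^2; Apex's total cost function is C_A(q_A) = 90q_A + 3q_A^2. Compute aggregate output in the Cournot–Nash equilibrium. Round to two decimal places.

Meridian's profit: π_M = (210 - 4Q)q_M - (48q_M + (3/2)q_M²). Setting ∂π_M/∂q_M = 0: 162 - 11q_M - 4(q_A) = 0.
Apex's profit: π_A = (210 - 4Q)q_A - (90q_A + 3q_A²). Setting ∂π_A/∂q_A = 0: 120 - 14q_A - 4(q_M) = 0.
So q_M = (162 - 4q_A)/11 and q_A = (120 - 4q_M)/14.
Substituting one into the other gives q_M = 298/23 and q_A = 112/23.
Total output Q = 298/23 + 112/23 = 410/23.

17.83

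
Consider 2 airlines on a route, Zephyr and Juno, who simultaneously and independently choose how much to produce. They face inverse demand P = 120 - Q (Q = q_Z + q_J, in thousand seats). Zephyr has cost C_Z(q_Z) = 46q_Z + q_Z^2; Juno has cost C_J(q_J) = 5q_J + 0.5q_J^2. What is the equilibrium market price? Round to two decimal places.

75.18

Zephyr's profit: π_Z = (120 - Q)q_Z - (46q_Z + q_Z²). Setting ∂π_Z/∂q_Z = 0: 74 - 4q_Z - (q_J) = 0.
Juno's first-order condition: 115 - 3q_J - (q_Z) = 0.
Rearranging gives the reaction functions q_Z = (74 - q_J)/4 and q_J = (115 - q_Z)/3.
Substituting one into the other gives q_Z = 107/11 and q_J = 386/11.
Total output Q = 493/11, so price P = 120 - 493/11 = 827/11.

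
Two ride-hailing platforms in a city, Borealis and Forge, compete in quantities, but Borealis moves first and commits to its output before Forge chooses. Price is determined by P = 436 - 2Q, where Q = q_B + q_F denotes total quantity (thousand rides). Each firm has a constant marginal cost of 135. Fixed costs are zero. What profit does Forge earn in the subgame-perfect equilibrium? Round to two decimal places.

Solve by backward induction. Given q_B, the follower Forge maximises π_F = (436 - 2q_B - 2q_F)q_F - 135q_F.
Follower FOC: 301 - 2q_B - 4q_F = 0, so q_F(q_B) = (301 - 2q_B)/4.
The leader anticipates this reaction. Substituting into P = 436 - 2Q gives P = 571/2 - q_B, so π_B = (571/2 - q_B)q_B - 135q_B.
Maximising: ∂π_B/∂q_B = 301/2 - 2q_B = 0, giving q_B = 301/4.
Then q_F = (301 - 2·(301/4))/4 = 301/8.
Price P = 436 - 2·(903/8) = 841/4.
Forge's profit: (841/4 - 135)·(301/8) = 2831.2813.

2831.28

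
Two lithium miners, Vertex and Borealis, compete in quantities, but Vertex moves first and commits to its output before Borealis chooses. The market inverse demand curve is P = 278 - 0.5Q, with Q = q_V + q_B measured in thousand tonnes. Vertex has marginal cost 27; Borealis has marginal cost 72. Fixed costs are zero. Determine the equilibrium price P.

101

The follower Borealis best-responds to any q_V: π_B = (278 - 0.5Q)q_B - 72q_B.
Follower FOC: 206 - (1/2)q_V - q_B = 0, so q_B(q_V) = (206 - (1/2)q_V).
Vertex substitutes q_B(q_V) into its own profit: π_V = q_V(278 - (1/2)q_V - (206 - (1/2)q_V)/2) - 27q_V = (175 - (1/4)q_V)q_V - 27q_V.
Leader FOC: 148 - (1/2)q_V = 0, so q_V = 296.
Then q_B = (206 - (1/2)·296) = 58.
Total output Q = 354, so price P = 278 - (1/2)·354 = 101.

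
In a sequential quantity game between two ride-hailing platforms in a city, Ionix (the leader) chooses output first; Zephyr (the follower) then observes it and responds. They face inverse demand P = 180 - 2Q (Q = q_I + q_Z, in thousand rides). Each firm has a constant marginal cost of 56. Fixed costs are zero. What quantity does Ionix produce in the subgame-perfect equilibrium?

Solve by backward induction. Given q_I, the follower Zephyr maximises π_Z = (180 - 2q_I - 2q_Z)q_Z - 56q_Z.
∂π_Z/∂q_Z = 124 - 2q_I - 4q_Z = 0 gives the reaction function q_Z = (124 - 2q_I)/4.
Ionix substitutes q_Z(q_I) into its own profit: π_I = q_I(180 - 2q_I - (124 - 2q_I)/2) - 56q_I = (118 - q_I)q_I - 56q_I.
Maximising: ∂π_I/∂q_I = 62 - 2q_I = 0, giving q_I = 31.
Then q_Z = (124 - 2·31)/4 = 31/2.

31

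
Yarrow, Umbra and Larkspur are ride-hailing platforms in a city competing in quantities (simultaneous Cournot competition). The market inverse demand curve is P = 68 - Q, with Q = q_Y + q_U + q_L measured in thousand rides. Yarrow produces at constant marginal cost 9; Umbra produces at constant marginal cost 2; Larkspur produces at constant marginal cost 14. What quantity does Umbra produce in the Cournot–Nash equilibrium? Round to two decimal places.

Yarrow's profit: π_Y = (68 - Q)q_Y - (9q_Y). Setting ∂π_Y/∂q_Y = 0: 59 - 2q_Y - (q_U + q_L) = 0.
Umbra's first-order condition: 66 - 2q_U - (q_Y + q_L) = 0.
Larkspur's profit: π_L = (68 - Q)q_L - (14q_L). Setting ∂π_L/∂q_L = 0: 54 - 2q_L - (q_Y + q_U) = 0.
Summing all 3 equations gives 179 − 4Q = 0, hence Q = 179/4.
Back-substituting: q_Y = (59 − 179/4) = 57/4, q_U = (66 − 179/4) = 85/4, q_L = (54 − 179/4) = 37/4.

21.25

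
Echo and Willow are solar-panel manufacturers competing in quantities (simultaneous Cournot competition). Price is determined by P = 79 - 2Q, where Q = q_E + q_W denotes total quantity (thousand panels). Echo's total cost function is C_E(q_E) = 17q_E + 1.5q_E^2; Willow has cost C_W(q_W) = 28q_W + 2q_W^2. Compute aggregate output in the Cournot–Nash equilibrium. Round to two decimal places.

12.06

Echo's profit: π_E = (79 - 2Q)q_E - (17q_E + (3/2)q_E²). Setting ∂π_E/∂q_E = 0: 62 - 7q_E - 2(q_W) = 0.
Willow's first-order condition: 51 - 8q_W - 2(q_E) = 0.
So q_E = (62 - 2q_W)/7 and q_W = (51 - 2q_E)/8.
Solving the pair: q_E = 197/26, q_W = 233/52.
Total output Q = 197/26 + 233/52 = 627/52.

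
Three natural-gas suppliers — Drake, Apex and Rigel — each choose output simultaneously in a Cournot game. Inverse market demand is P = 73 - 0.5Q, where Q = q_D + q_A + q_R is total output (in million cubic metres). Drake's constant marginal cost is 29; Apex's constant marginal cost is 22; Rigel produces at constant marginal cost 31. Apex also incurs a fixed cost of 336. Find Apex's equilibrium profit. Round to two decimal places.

225.13

Drake's profit: π_D = (73 - 0.5Q)q_D - (29q_D). Setting ∂π_D/∂q_D = 0: 44 - q_D - (1/2)(q_A + q_R) = 0.
Apex's first-order condition: 51 - q_A - (1/2)(q_D + q_R) = 0.
Rigel's profit: π_R = (73 - 0.5Q)q_R - (31q_R). Setting ∂π_R/∂q_R = 0: 42 - q_R - (1/2)(q_D + q_A) = 0.
Adding the 3 conditions: 137 − Q − Q = 0, i.e. Q = 137/2.
Back-substituting: q_D = (44 − 137/4)/(1/2) = 39/2, q_A = (51 − 137/4)/(1/2) = 67/2, q_R = (42 − 137/4)/(1/2) = 31/2.
Price P = 73 - (1/2)·(137/2) = 155/4.
Apex's profit: (155/4 - 22)·(67/2) - 336 = 1801/8.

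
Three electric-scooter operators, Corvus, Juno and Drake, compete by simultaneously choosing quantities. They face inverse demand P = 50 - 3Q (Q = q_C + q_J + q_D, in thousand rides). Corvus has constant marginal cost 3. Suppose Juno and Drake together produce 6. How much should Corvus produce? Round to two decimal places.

With rivals' combined output fixed at 6, Corvus's profit is π_C = (50 - 3·6 - 3q_C)q_C - (3q_C) = (32 - 3q_C)q_C - (3q_C).
∂π_C/∂q_C = 29 - 6q_C = 0, so q_C = 29/6.

4.83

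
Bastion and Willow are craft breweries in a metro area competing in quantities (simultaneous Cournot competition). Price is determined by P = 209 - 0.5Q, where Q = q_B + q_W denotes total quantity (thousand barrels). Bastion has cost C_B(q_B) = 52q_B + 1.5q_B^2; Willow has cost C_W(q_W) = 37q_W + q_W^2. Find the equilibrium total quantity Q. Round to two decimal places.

84.64

Bastion's profit: π_B = (209 - 0.5Q)q_B - (52q_B + (3/2)q_B²). Setting ∂π_B/∂q_B = 0: 157 - 4q_B - (1/2)(q_W) = 0.
Willow's first-order condition: 172 - 3q_W - (1/2)(q_B) = 0.
Rearranging gives the reaction functions q_B = (157 - (1/2)q_W)/4 and q_W = (172 - (1/2)q_B)/3.
Substituting one into the other gives q_B = 1540/47 and q_W = 51.8723.
Total output Q = 1540/47 + 51.8723 = 84.6383.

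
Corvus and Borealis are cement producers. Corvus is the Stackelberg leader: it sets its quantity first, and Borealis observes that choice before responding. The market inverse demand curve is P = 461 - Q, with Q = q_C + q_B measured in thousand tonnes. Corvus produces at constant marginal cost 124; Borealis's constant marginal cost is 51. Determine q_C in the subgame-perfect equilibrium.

The follower Borealis best-responds to any q_C: π_B = (461 - Q)q_B - 51q_B.
∂π_B/∂q_B = 410 - q_C - 2q_B = 0 gives the reaction function q_B = (410 - q_C)/2.
Corvus substitutes q_B(q_C) into its own profit: π_C = q_C(461 - q_C - (410 - q_C)/2) - 124q_C = (256 - (1/2)q_C)q_C - 124q_C.
Leader FOC: 132 - q_C = 0, so q_C = 132.
Then q_B = (410 - 132)/2 = 139.

132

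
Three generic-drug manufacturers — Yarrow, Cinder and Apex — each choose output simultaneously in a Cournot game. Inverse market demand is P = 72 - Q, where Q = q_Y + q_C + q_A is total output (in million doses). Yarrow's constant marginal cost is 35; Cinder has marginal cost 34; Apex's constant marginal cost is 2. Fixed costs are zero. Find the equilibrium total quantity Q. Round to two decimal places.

36.25

Yarrow's profit: π_Y = (72 - Q)q_Y - (35q_Y). Setting ∂π_Y/∂q_Y = 0: 37 - 2q_Y - (q_C + q_A) = 0.
Cinder's profit: π_C = (72 - Q)q_C - (34q_C). Setting ∂π_C/∂q_C = 0: 38 - 2q_C - (q_Y + q_A) = 0.
Apex's first-order condition: 70 - 2q_A - (q_Y + q_C) = 0.
Adding the 3 conditions: 145 − 2Q − 2Q = 0, i.e. Q = 145/4.
Back-substituting: q_Y = (37 − 145/4) = 3/4, q_C = (38 − 145/4) = 7/4, q_A = (70 − 145/4) = 135/4.
Total output Q = 3/4 + 7/4 + 135/4 = 145/4.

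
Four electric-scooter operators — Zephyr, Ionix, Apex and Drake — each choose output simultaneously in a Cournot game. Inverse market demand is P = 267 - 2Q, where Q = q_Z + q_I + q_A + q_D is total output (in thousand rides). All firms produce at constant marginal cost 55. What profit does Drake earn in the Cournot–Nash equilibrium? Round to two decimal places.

898.88

Each firm earns π_i = (267 - 2Q)q_i - 55q_i.
First-order condition (treating rivals' output as given): 212 - 4q_i - 2·Σ_{j≠i} q_j = 0.
With identical firms every q_j equals q_i, so Σ_{j≠i} q_j = 3q_i and 212 = 10q_i, giving q_i = 106/5.
Price P = 267 - 2·(424/5) = 487/5.
Drake's profit: (487/5 - 55)·(106/5) = 898.8800.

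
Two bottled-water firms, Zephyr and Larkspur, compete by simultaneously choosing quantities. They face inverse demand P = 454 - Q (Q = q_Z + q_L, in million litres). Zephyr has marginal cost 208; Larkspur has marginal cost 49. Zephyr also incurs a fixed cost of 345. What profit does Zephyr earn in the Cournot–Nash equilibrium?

Zephyr's profit: π_Z = (454 - Q)q_Z - (208q_Z). Setting ∂π_Z/∂q_Z = 0: 246 - 2q_Z - (q_L) = 0.
Larkspur's profit: π_L = (454 - Q)q_L - (49q_L). Setting ∂π_L/∂q_L = 0: 405 - 2q_L - (q_Z) = 0.
So q_Z = (246 - q_L)/2 and q_L = (405 - q_Z)/2.
Substituting one into the other gives q_Z = 29 and q_L = 188.
Price P = 454 - 217 = 237.
Zephyr's profit: (237 - 208)·29 - 345 = 496.

496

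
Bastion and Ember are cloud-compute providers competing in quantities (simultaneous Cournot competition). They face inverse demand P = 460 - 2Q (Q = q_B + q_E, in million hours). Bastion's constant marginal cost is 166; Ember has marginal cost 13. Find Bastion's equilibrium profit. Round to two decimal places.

Bastion's profit: π_B = (460 - 2Q)q_B - (166q_B). Setting ∂π_B/∂q_B = 0: 294 - 4q_B - 2(q_E) = 0.
Ember's profit: π_E = (460 - 2Q)q_E - (13q_E). Setting ∂π_E/∂q_E = 0: 447 - 4q_E - 2(q_B) = 0.
Best responses: q_B = (294 - 2q_E)/4, q_E = (447 - 2q_B)/4.
Substituting one into the other gives q_B = 47/2 and q_E = 100.
Price P = 460 - 2·(247/2) = 213.
Bastion's profit: (213 - 166)·(47/2) = 1104.5000.

1104.50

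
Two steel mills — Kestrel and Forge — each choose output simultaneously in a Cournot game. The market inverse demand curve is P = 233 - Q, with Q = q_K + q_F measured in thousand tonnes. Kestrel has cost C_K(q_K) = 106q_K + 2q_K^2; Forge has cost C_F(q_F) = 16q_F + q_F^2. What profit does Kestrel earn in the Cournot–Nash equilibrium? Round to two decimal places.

480.23

Kestrel's profit: π_K = (233 - Q)q_K - (106q_K + 2q_K²). Setting ∂π_K/∂q_K = 0: 127 - 6q_K - (q_F) = 0.
Forge's profit: π_F = (233 - Q)q_F - (16q_F + q_F²). Setting ∂π_F/∂q_F = 0: 217 - 4q_F - (q_K) = 0.
So q_K = (127 - q_F)/6 and q_F = (217 - q_K)/4.
Substituting one into the other gives q_K = 291/23 and q_F = 1175/23.
Price P = 233 - 1466/23 = 169.2609.
Kestrel's profit: 169.2609·(291/23) - 106·(291/23) - 2(291/23)² = 480.2325.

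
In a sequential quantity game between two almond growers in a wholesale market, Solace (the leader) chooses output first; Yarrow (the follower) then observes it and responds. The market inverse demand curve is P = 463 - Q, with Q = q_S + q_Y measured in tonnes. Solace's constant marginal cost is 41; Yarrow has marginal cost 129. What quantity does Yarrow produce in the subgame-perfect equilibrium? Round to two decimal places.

Solve by backward induction. Given q_S, the follower Yarrow maximises π_Y = (463 - q_S - q_Y)q_Y - 129q_Y.
Setting the follower's marginal profit to zero, 334 - q_S - 2q_Y = 0, i.e. q_Y = (334 - q_S)/2.
Solace substitutes q_Y(q_S) into its own profit: π_S = q_S(463 - q_S - (334 - q_S)/2) - 41q_S = (296 - (1/2)q_S)q_S - 41q_S.
Maximising: ∂π_S/∂q_S = 255 - q_S = 0, giving q_S = 255.
Then q_Y = (334 - 255)/2 = 79/2.

39.50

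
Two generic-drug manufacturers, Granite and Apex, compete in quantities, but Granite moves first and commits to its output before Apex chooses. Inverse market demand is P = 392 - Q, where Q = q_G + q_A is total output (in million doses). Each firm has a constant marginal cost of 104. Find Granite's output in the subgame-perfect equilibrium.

144

Solve by backward induction. Given q_G, the follower Apex maximises π_A = (392 - q_G - q_A)q_A - 104q_A.
Setting the follower's marginal profit to zero, 288 - q_G - 2q_A = 0, i.e. q_A = (288 - q_G)/2.
The leader anticipates this reaction. Substituting into P = 392 - Q gives P = 248 - (1/2)q_G, so π_G = (248 - (1/2)q_G)q_G - 104q_G.
Leader FOC: 144 - q_G = 0, so q_G = 144.
Then q_A = (288 - 144)/2 = 72.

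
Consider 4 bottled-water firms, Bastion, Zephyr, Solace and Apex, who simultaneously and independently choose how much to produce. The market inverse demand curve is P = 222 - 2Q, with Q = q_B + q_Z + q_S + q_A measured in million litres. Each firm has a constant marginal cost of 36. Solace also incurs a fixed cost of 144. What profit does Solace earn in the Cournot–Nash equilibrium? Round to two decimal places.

A representative firm's profit is π_i = q_i(222 - 2Q) - 36q_i.
First-order condition (treating rivals' output as given): 186 - 4q_i - 2·Σ_{j≠i} q_j = 0.
With identical firms every q_j equals q_i, so Σ_{j≠i} q_j = 3q_i and 186 = 10q_i, giving q_i = 93/5.
Price P = 222 - 2·(372/5) = 366/5.
Solace's profit: (366/5 - 36)·(93/5) - 144 = 547.9200.

547.92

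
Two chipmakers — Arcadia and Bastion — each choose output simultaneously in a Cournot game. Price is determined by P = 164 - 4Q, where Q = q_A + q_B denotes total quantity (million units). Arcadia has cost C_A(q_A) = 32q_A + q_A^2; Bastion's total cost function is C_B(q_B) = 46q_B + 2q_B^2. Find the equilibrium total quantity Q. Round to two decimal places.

Arcadia's profit: π_A = (164 - 4Q)q_A - (32q_A + q_A²). Setting ∂π_A/∂q_A = 0: 132 - 10q_A - 4(q_B) = 0.
Bastion's profit: π_B = (164 - 4Q)q_B - (46q_B + 2q_B²). Setting ∂π_B/∂q_B = 0: 118 - 12q_B - 4(q_A) = 0.
Rearranging gives the reaction functions q_A = (132 - 4q_B)/10 and q_B = (118 - 4q_A)/12.
Solving the pair: q_A = 139/13, q_B = 163/26.
Total output Q = 139/13 + 163/26 = 441/26.

16.96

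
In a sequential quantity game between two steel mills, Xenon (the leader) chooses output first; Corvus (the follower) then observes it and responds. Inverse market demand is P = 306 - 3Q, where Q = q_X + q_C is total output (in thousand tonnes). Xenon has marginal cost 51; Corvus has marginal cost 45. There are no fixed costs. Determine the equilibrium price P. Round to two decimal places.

Solve by backward induction. Given q_X, the follower Corvus maximises π_C = (306 - 3q_X - 3q_C)q_C - 45q_C.
∂π_C/∂q_C = 261 - 3q_X - 6q_C = 0 gives the reaction function q_C = (261 - 3q_X)/6.
The leader anticipates this reaction. Substituting into P = 306 - 3Q gives P = 351/2 - (3/2)q_X, so π_X = (351/2 - (3/2)q_X)q_X - 51q_X.
The leader's first-order condition 249/2 - 3q_X = 0 yields q_X = 83/2.
Then q_C = (261 - 3·(83/2))/6 = 91/4.
Total output Q = 257/4, so price P = 306 - 3·(257/4) = 453/4.

113.25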